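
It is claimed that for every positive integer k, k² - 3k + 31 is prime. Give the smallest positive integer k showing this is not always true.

For k = 1, 2, 3 the conclusion holds.
k = 4: k² - 3k + 31 = 35 = 5 × 7, composite.
Thus k = 4 disproves the claim, and no smaller k works.

k = 4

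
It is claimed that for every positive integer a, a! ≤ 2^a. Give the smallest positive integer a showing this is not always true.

Check each positive integer a in order until a! > 2^a.
For a = 1, 2, 3 the conclusion holds.
a = 4: a! = 24 and 2^a = 16, so 24 > 16.
Hence a = 4 is a counterexample.

a = 4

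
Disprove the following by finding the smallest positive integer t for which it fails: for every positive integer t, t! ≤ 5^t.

t = 12

We need the least positive integer t for which t! > 5^t.
The first 11 eligible values, up to t = 11, all satisfy the conclusion.
t = 12: t! = 479001600 and 5^t = 244140625, so 479001600 > 244140625.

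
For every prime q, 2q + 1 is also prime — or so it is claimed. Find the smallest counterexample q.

For q = 2, 3, 5 the conclusion holds.
q = 7: 2q + 1 = 15 = 3 × 5, not prime.
Thus q = 7 disproves the claim, and no smaller q works.

q = 7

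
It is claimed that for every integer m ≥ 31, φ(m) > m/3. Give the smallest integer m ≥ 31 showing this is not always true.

m = 31: φ(31) = 30 and 31/3 = 31/3, so φ(31) > 31/3.
m = 32: φ(32) = 16 and 32/3 = 32/3, so φ(32) > 32/3.
m = 33: φ(33) = 20 and 33/3 = 11, so φ(33) > 33/3.
m = 34: φ(34) = 16 and 34/3 = 34/3, so φ(34) > 34/3.
m = 35: φ(35) = 24 and 35/3 = 35/3, so φ(35) > 35/3.
m = 36: φ(36) = 12 and 36/3 = 12, so φ(36) ≤ 36/3.
Thus m = 36 disproves the claim, and no smaller m works.

m = 36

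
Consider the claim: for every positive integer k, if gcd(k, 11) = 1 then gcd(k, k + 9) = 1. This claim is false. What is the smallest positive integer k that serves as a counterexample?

A counterexample is any positive integer k such that gcd(k, 11) = 1 but gcd(k, k + 9) > 1; we check each in order.
For k = 1, 2 the conclusion holds.
k = 3: gcd(3, 12) = 3.

k = 3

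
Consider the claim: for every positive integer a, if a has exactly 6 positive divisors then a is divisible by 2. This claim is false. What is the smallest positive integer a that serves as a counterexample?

a = 45

For a = 12, 18, 20, 28, 32, 44 the conclusion holds.
a = 45: τ(45) = 6; 45 mod 2 = 1.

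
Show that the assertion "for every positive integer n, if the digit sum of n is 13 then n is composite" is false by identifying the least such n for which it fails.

A counterexample is any positive integer n such that the digit sum of n is 13 but n is prime; we check each in order.
n = 49: digit sum 13; 49 is composite.
n = 58: digit sum 13; 58 is composite.
n = 67: digit sum 13; 67 is prime, not composite.
Thus n = 67 disproves the claim, and no smaller n works.

n = 67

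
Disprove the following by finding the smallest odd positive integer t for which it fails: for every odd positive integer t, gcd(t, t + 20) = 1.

t = 5

We need the least odd positive integer t for which gcd(t, t + 20) > 1.
t = 1: gcd(1, 21) = 1.
t = 3: gcd(3, 23) = 1.
t = 5: gcd(5, 25) = 5.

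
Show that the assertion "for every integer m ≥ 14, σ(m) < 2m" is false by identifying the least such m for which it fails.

m = 18

The first 4 eligible values, up to m = 17, all satisfy the conclusion.
m = 18: σ(18) = 39; 39 ≥ 36.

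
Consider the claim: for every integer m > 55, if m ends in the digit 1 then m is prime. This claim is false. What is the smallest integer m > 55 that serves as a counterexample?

m = 81

We need the least integer m > 55 for which m ends in the digit 1 but m is not prime.
m = 61: 61 ends in 1 and is prime.
m = 71: 71 ends in 1 and is prime.
m = 81: 81 ends in 1; 81 = 3 × 27, composite.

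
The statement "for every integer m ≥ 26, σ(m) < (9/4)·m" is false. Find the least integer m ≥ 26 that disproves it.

m = 30

We need the least integer m ≥ 26 for which the claim fails.
The first 4 eligible values, up to m = 29, all satisfy the conclusion.
m = 30: σ(30) = 72; 72 ≥ 135/2.
Thus m = 30 disproves the claim, and no smaller m works.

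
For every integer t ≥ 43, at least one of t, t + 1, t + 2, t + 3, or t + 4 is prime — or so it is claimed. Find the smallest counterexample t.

A counterexample is any integer t ≥ 43 such that t, t + 1, t + 2, t + 3, t + 4 are all composite; we check each in order.
The first 5 eligible values, up to t = 47, all satisfy the conclusion.
t = 48: 48 = 2 × 24; 49 = 7 × 7; 50 = 2 × 25; 51 = 3 × 17; 52 = 2 × 26 — all composite.

t = 48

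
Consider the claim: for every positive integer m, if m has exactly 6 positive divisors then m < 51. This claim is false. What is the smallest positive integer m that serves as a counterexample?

m = 52

Check each positive integer m in order until m has exactly 6 positive divisors but the claim fails.
For m = 12, 18, 20, 28, 32, 44, 45, 50 the conclusion holds.
m = 52: τ(52) = 6; 52 ≥ 51.
Thus m = 52 disproves the claim, and no smaller m works.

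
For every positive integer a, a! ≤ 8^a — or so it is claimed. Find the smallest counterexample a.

The first 19 eligible values, up to a = 19, all satisfy the conclusion.
a = 20: a! = 2432902008176640000 and 8^a = 1152921504606846976, so 2432902008176640000 > 1152921504606846976.

a = 20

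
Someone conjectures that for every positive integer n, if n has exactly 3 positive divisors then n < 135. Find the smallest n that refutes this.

n = 169

The first 5 eligible values, up to n = 121, all satisfy the conclusion.
n = 169: τ(169) = 3; 169 ≥ 135.
So n = 169 is the smallest counterexample.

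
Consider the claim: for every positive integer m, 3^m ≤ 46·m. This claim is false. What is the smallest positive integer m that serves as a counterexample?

Check each positive integer m in order until 3^m > 46·m.
m = 1: 3^m = 3 and 46·m = 46, so 3 ≤ 46.
m = 2: 3^m = 9 and 46·m = 92, so 9 ≤ 92.
m = 3: 3^m = 27 and 46·m = 138, so 27 ≤ 138.
m = 4: 3^m = 81 and 46·m = 184, so 81 ≤ 184.
m = 5: 3^m = 243 and 46·m = 230, so 243 > 230.

m = 5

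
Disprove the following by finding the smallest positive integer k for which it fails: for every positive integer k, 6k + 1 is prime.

We need the least positive integer k for which 6k + 1 is not prime.
k = 1: 6k + 1 = 7, prime.
k = 2: 6k + 1 = 13, prime.
k = 3: 6k + 1 = 19, prime.
k = 4: 6k + 1 = 25 = 5 × 5, composite.
Hence k = 4 is a counterexample.

k = 4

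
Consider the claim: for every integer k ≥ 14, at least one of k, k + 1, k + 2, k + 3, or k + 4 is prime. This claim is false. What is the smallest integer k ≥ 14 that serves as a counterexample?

k = 24

A counterexample is any integer k ≥ 14 such that k, k + 1, k + 2, k + 3, k + 4 are all composite; we check each in order.
For k = 14, 15, 16, 17, 18, 19, 20, 21, 22, 23 the conclusion holds.
k = 24: 24 = 2 × 12; 25 = 5 × 5; 26 = 2 × 13; 27 = 3 × 9; 28 = 2 × 14 — all composite.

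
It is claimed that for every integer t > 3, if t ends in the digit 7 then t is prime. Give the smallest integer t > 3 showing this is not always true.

For t = 7, 17 the conclusion holds.
t = 27: 27 ends in 7; 27 = 3 × 9, composite.
So t = 27 is the smallest counterexample.

t = 27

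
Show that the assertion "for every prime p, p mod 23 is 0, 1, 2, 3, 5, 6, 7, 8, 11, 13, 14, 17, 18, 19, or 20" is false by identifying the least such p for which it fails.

p = 61

A counterexample is any prime p such that the claim fails; we check each in order.
The first 17 eligible values, up to p = 59, all satisfy the conclusion.
p = 61: 61 mod 23 = 15 — not in {0, 1, 2, 3, 5, 6, 7, 8, 11, 13, 14, 17, 18, 19, 20}.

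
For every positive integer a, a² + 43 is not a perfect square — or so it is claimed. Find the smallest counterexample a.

Check each positive integer a in order until a² + 43 is a perfect square.
For a = 1, 2, 3, 4, …, 18, 19, 20 the conclusion holds.
a = 21: 21² + 43 = 484 = 22², a perfect square.
Hence a = 21 is a counterexample.

a = 21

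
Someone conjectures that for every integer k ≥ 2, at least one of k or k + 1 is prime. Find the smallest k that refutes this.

Check each integer k ≥ 2 in order until k, k + 1 are both composite.
k = 2: 2 is prime.
k = 3: 3 is prime.
k = 4: 5 is prime.
k = 5: 5 is prime.
k = 6: 7 is prime.
k = 7: 7 is prime.
k = 8: 8 = 2 × 4; 9 = 3 × 3 — both composite.
So k = 8 is the smallest counterexample.

k = 8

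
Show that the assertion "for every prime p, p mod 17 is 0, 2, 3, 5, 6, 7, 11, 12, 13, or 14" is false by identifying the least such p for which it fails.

For p = 2, 3, 5, 7, …, 31, 37, 41 the conclusion holds.
p = 43: 43 mod 17 = 9 — not in {0, 2, 3, 5, 6, 7, 11, 12, 13, 14}.
Hence p = 43 is a counterexample.

p = 43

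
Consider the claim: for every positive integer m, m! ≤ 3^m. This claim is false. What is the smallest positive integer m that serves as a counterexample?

A counterexample is any positive integer m such that m! > 3^m; we check each in order.
m = 1: m! = 1 and 3^m = 3, so 1 ≤ 3.
m = 2: m! = 2 and 3^m = 9, so 2 ≤ 9.
m = 3: m! = 6 and 3^m = 27, so 6 ≤ 27.
m = 4: m! = 24 and 3^m = 81, so 24 ≤ 81.
m = 5: m! = 120 and 3^m = 243, so 120 ≤ 243.
m = 6: m! = 720 and 3^m = 729, so 720 ≤ 729.
m = 7: m! = 5040 and 3^m = 2187, so 5040 > 2187.
Hence m = 7 is a counterexample.

m = 7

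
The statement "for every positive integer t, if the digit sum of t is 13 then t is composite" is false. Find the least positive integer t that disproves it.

We need the least positive integer t for which the digit sum of t is 13 but t is prime.
For t = 49, 58 the conclusion holds.
t = 67: digit sum 13; 67 is prime, not composite.
Thus t = 67 disproves the claim, and no smaller t works.

t = 67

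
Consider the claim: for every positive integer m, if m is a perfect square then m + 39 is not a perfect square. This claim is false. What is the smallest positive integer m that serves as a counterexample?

m = 25

A counterexample is any positive integer m such that m is a perfect square but m + 39 is a perfect square; we check each in order.
m = 1: 1 + 39 = 40, not a perfect square.
m = 4: 4 + 39 = 43, not a perfect square.
m = 9: 9 + 39 = 48, not a perfect square.
m = 16: 16 + 39 = 55, not a perfect square.
m = 25: 25 = 5² and 25 + 39 = 64 = 8².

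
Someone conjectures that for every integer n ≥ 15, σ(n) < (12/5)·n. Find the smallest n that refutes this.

Check each integer n ≥ 15 in order until the claim fails.
For n = 15, 16, 17, 18, 19, 20, 21, 22, 23 the conclusion holds.
n = 24: σ(24) = 60; 60 ≥ 288/5.

n = 24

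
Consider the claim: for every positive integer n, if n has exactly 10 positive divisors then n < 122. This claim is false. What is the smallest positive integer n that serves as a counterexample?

n = 162

n = 48: τ(48) = 10; 48 < 122.
n = 80: τ(80) = 10; 80 < 122.
n = 112: τ(112) = 10; 112 < 122.
n = 162: τ(162) = 10; 162 ≥ 122.
Hence n = 162 is a counterexample.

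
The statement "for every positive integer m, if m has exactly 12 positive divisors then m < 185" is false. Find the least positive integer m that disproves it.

We need the least positive integer m for which m has exactly 12 positive divisors but the claim fails.
The first 12 eligible values, up to m = 160, all satisfy the conclusion.
m = 198: τ(198) = 12; 198 ≥ 185.
So m = 198 is the smallest counterexample.

m = 198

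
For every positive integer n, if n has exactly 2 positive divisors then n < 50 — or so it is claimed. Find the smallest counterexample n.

n = 53

We need the least positive integer n for which n has exactly 2 positive divisors but the claim fails.
The first 15 eligible values, up to n = 47, all satisfy the conclusion.
n = 53: τ(53) = 2; 53 ≥ 50.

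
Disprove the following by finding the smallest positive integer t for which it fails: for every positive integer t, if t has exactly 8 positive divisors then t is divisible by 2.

The first 12 eligible values, up to t = 104, all satisfy the conclusion.
t = 105: τ(105) = 8; 105 mod 2 = 1.
So t = 105 is the smallest counterexample.

t = 105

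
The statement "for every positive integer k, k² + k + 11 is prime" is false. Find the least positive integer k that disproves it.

k = 10

For k = 1, 2, 3, 4, 5, 6, 7, 8, 9 the conclusion holds.
k = 10: k² + k + 11 = 121 = 11 × 11, composite.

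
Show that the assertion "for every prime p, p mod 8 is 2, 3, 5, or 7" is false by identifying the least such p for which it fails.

p = 17

Check each prime p in order until the claim fails.
p = 2: 2 mod 8 = 2.
p = 3: 3 mod 8 = 3.
p = 5: 5 mod 8 = 5.
p = 7: 7 mod 8 = 7.
p = 11: 11 mod 8 = 3.
p = 13: 13 mod 8 = 5.
p = 17: 17 mod 8 = 1 — not in {2, 3, 5, 7}.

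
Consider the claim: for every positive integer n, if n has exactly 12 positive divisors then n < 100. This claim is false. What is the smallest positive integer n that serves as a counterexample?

n = 108

We need the least positive integer n for which n has exactly 12 positive divisors but the claim fails.
For n = 60, 72, 84, 90, 96 the conclusion holds.
n = 108: τ(108) = 12; 108 ≥ 100.
Thus n = 108 disproves the claim, and no smaller n works.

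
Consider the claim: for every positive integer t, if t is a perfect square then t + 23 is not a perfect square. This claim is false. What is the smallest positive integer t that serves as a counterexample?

t = 121

We need the least positive integer t for which t is a perfect square but t + 23 is a perfect square.
The first 10 eligible values, up to t = 100, all satisfy the conclusion.
t = 121: 121 = 11² and 121 + 23 = 144 = 12².
So t = 121 is the smallest counterexample.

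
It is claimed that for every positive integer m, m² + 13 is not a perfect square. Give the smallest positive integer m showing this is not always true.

m = 6

m = 1: 1² + 13 = 14, not a perfect square.
m = 2: 2² + 13 = 17, not a perfect square.
m = 3: 3² + 13 = 22, not a perfect square.
m = 4: 4² + 13 = 29, not a perfect square.
m = 5: 5² + 13 = 38, not a perfect square.
m = 6: 6² + 13 = 49 = 7², a perfect square.
Thus m = 6 disproves the claim, and no smaller m works.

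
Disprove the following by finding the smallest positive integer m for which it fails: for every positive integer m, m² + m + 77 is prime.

m = 6

m = 1: m² + m + 77 = 79, prime.
m = 2: m² + m + 77 = 83, prime.
m = 3: m² + m + 77 = 89, prime.
m = 4: m² + m + 77 = 97, prime.
m = 5: m² + m + 77 = 107, prime.
m = 6: m² + m + 77 = 119 = 7 × 17, composite.
Hence m = 6 is a counterexample.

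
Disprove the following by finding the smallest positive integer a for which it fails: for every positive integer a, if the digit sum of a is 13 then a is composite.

a = 67

A counterexample is any positive integer a such that the digit sum of a is 13 but a is prime; we check each in order.
For a = 49, 58 the conclusion holds.
a = 67: digit sum 13; 67 is prime, not composite.
So a = 67 is the smallest counterexample.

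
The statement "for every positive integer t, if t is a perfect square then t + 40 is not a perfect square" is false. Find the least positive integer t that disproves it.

t = 9

Check each positive integer t in order until t is a perfect square but t + 40 is a perfect square.
t = 1: 1 + 40 = 41, not a perfect square.
t = 4: 4 + 40 = 44, not a perfect square.
t = 9: 9 = 3² and 9 + 40 = 49 = 7².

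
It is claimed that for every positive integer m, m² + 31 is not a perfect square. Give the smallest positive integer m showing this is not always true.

m = 15

Check each positive integer m in order until m² + 31 is a perfect square.
For m = 1, 2, 3, 4, …, 12, 13, 14 the conclusion holds.
m = 15: 15² + 31 = 256 = 16², a perfect square.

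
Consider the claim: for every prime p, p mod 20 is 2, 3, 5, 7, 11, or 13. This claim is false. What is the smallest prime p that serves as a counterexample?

p = 2: 2 mod 20 = 2.
p = 3: 3 mod 20 = 3.
p = 5: 5 mod 20 = 5.
p = 7: 7 mod 20 = 7.
p = 11: 11 mod 20 = 11.
p = 13: 13 mod 20 = 13.
p = 17: 17 mod 20 = 17 — not in {2, 3, 5, 7, 11, 13}.

p = 17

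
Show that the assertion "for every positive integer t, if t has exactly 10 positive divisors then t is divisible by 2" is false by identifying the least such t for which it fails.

A counterexample is any positive integer t such that t has exactly 10 positive divisors but t is not divisible by 2; we check each in order.
The first 9 eligible values, up to t = 368, all satisfy the conclusion.
t = 405: τ(405) = 10; 405 mod 2 = 1.

t = 405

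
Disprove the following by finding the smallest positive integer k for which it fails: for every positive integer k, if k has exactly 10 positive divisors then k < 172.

k = 176

We need the least positive integer k for which k has exactly 10 positive divisors but the claim fails.
For k = 48, 80, 112, 162 the conclusion holds.
k = 176: τ(176) = 10; 176 ≥ 172.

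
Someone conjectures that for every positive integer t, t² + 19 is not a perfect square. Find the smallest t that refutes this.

t = 1: 1² + 19 = 20, not a perfect square.
t = 2: 2² + 19 = 23, not a perfect square.
t = 3: 3² + 19 = 28, not a perfect square.
t = 4: 4² + 19 = 35, not a perfect square.
t = 5: 5² + 19 = 44, not a perfect square.
t = 6: 6² + 19 = 55, not a perfect square.
t = 7: 7² + 19 = 68, not a perfect square.
t = 8: 8² + 19 = 83, not a perfect square.
t = 9: 9² + 19 = 100 = 10², a perfect square.

t = 9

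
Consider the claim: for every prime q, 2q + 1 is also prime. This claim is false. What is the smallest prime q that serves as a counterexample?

Check each prime q in order until 2q + 1 is not prime.
q = 2: 2q + 1 = 5, prime.
q = 3: 2q + 1 = 7, prime.
q = 5: 2q + 1 = 11, prime.
q = 7: 2q + 1 = 15 = 3 × 5, not prime.
So q = 7 is the smallest counterexample.

q = 7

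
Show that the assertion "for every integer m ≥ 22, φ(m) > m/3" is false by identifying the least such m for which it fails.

m = 24

A counterexample is any integer m ≥ 22 such that the claim fails; we check each in order.
m = 22: φ(22) = 10 and 22/3 = 22/3, so φ(22) > 22/3.
m = 23: φ(23) = 22 and 23/3 = 23/3, so φ(23) > 23/3.
m = 24: φ(24) = 8 and 24/3 = 8, so φ(24) ≤ 24/3.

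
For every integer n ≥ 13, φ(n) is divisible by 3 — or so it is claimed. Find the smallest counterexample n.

n = 13: φ(13) = 12; 12 mod 3 = 0.
n = 14: φ(14) = 6; 6 mod 3 = 0.
n = 15: φ(15) = 8; 8 mod 3 = 2.
So n = 15 is the smallest counterexample.

n = 15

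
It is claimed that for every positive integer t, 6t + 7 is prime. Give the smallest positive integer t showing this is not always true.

t = 3

Check each positive integer t in order until 6t + 7 is not prime.
For t = 1, 2 the conclusion holds.
t = 3: 6t + 7 = 25 = 5 × 5, composite.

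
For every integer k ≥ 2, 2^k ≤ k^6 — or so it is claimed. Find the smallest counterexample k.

k = 30

For k = 2, 3, 4, 5, …, 27, 28, 29 the conclusion holds.
k = 30: 2^k = 1073741824 and k^6 = 729000000, so 1073741824 > 729000000.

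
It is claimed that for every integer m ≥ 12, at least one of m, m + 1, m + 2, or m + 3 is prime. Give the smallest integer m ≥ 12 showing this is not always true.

m = 24

We need the least integer m ≥ 12 for which m, m + 1, m + 2, m + 3 are all composite.
The first 12 eligible values, up to m = 23, all satisfy the conclusion.
m = 24: 24 = 2 × 12; 25 = 5 × 5; 26 = 2 × 13; 27 = 3 × 9 — all composite.
Thus m = 24 disproves the claim, and no smaller m works.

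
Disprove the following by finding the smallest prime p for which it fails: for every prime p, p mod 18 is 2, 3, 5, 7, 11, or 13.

p = 17

We need the least prime p for which the claim fails.
The first 6 eligible values, up to p = 13, all satisfy the conclusion.
p = 17: 17 mod 18 = 17 — not in {2, 3, 5, 7, 11, 13}.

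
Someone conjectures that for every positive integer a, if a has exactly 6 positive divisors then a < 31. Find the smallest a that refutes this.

a = 32

A counterexample is any positive integer a such that a has exactly 6 positive divisors but the claim fails; we check each in order.
The first 4 eligible values, up to a = 28, all satisfy the conclusion.
a = 32: τ(32) = 6; 32 ≥ 31.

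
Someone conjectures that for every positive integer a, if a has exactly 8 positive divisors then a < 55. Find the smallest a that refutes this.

We need the least positive integer a for which a has exactly 8 positive divisors but the claim fails.
For a = 24, 30, 40, 42, 54 the conclusion holds.
a = 56: τ(56) = 8; 56 ≥ 55.

a = 56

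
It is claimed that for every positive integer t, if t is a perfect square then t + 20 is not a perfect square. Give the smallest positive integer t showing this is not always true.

For t = 1, 4, 9 the conclusion holds.
t = 16: 16 = 4² and 16 + 20 = 36 = 6².
So t = 16 is the smallest counterexample.

t = 16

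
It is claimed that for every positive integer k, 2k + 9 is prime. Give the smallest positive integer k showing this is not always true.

Check each positive integer k in order until 2k + 9 is not prime.
k = 1: 2k + 9 = 11, prime.
k = 2: 2k + 9 = 13, prime.
k = 3: 2k + 9 = 15 = 3 × 5, composite.

k = 3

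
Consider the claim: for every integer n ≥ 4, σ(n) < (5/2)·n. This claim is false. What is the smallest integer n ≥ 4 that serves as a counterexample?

n = 24

Check each integer n ≥ 4 in order until the claim fails.
The first 20 eligible values, up to n = 23, all satisfy the conclusion.
n = 24: σ(24) = 60; 60 ≥ 60.
Thus n = 24 disproves the claim, and no smaller n works.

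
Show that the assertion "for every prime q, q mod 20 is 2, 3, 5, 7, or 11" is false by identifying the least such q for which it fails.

A counterexample is any prime q such that the claim fails; we check each in order.
For q = 2, 3, 5, 7, 11 the conclusion holds.
q = 13: 13 mod 20 = 13 — not in {2, 3, 5, 7, 11}.

q = 13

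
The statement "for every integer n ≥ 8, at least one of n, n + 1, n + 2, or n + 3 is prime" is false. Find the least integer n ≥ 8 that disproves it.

n = 24

We need the least integer n ≥ 8 for which n, n + 1, n + 2, n + 3 are all composite.
For n = 8, 9, 10, 11, …, 21, 22, 23 the conclusion holds.
n = 24: 24 = 2 × 12; 25 = 5 × 5; 26 = 2 × 13; 27 = 3 × 9 — all composite.
Hence n = 24 is a counterexample.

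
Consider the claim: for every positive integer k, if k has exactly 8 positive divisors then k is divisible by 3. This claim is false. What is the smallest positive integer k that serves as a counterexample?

We need the least positive integer k for which k has exactly 8 positive divisors but k is not divisible by 3.
k = 24: τ(24) = 8; 24 mod 3 = 0.
k = 30: τ(30) = 8; 30 mod 3 = 0.
k = 40: τ(40) = 8; 40 mod 3 = 1.
So k = 40 is the smallest counterexample.

k = 40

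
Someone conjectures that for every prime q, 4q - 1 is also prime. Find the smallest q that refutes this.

q = 7

A counterexample is any prime q such that 4q - 1 is not prime; we check each in order.
For q = 2, 3, 5 the conclusion holds.
q = 7: 4q - 1 = 27 = 3 × 9, not prime.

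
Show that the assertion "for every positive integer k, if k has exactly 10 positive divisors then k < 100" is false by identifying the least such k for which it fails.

A counterexample is any positive integer k such that k has exactly 10 positive divisors but the claim fails; we check each in order.
k = 48: τ(48) = 10; 48 < 100.
k = 80: τ(80) = 10; 80 < 100.
k = 112: τ(112) = 10; 112 ≥ 100.
Hence k = 112 is a counterexample.

k = 112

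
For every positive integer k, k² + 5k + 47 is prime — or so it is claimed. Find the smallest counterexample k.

A counterexample is any positive integer k such that k² + 5k + 47 is not prime; we check each in order.
For k = 1, 2, 3, 4, …, 35, 36, 37 the conclusion holds.
k = 38: k² + 5k + 47 = 1681 = 41 × 41, composite.

k = 38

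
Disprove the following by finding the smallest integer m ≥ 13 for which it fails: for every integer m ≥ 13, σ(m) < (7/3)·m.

Check each integer m ≥ 13 in order until the claim fails.
For m = 13, 14, 15, 16, …, 21, 22, 23 the conclusion holds.
m = 24: σ(24) = 60; 60 ≥ 56.
So m = 24 is the smallest counterexample.

m = 24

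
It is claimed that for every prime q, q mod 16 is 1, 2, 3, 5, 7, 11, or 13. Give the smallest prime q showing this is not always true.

The first 10 eligible values, up to q = 29, all satisfy the conclusion.
q = 31: 31 mod 16 = 15 — not in {1, 2, 3, 5, 7, 11, 13}.

q = 31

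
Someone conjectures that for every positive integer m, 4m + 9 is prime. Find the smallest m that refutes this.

m = 3

Check each positive integer m in order until 4m + 9 is not prime.
m = 1: 4m + 9 = 13, prime.
m = 2: 4m + 9 = 17, prime.
m = 3: 4m + 9 = 21 = 3 × 7, composite.
Thus m = 3 disproves the claim, and no smaller m works.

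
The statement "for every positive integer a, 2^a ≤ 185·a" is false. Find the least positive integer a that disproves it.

A counterexample is any positive integer a such that 2^a > 185·a; we check each in order.
The first 10 eligible values, up to a = 10, all satisfy the conclusion.
a = 11: 2^a = 2048 and 185·a = 2035, so 2048 > 2035.

a = 11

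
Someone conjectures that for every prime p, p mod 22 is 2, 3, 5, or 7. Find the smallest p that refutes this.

p = 11

p = 2: 2 mod 22 = 2.
p = 3: 3 mod 22 = 3.
p = 5: 5 mod 22 = 5.
p = 7: 7 mod 22 = 7.
p = 11: 11 mod 22 = 11 — not in {2, 3, 5, 7}.
Hence p = 11 is a counterexample.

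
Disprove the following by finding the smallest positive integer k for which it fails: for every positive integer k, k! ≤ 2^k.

k = 1: k! = 1 and 2^k = 2, so 1 ≤ 2.
k = 2: k! = 2 and 2^k = 4, so 2 ≤ 4.
k = 3: k! = 6 and 2^k = 8, so 6 ≤ 8.
k = 4: k! = 24 and 2^k = 16, so 24 > 16.
Hence k = 4 is a counterexample.

k = 4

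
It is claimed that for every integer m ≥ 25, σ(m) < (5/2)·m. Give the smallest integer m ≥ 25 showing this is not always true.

m = 36

A counterexample is any integer m ≥ 25 such that the claim fails; we check each in order.
For m = 25, 26, 27, 28, …, 33, 34, 35 the conclusion holds.
m = 36: σ(36) = 91; 91 ≥ 90.
Hence m = 36 is a counterexample.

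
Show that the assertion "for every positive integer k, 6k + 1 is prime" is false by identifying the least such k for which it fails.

We need the least positive integer k for which 6k + 1 is not prime.
k = 1: 6k + 1 = 7, prime.
k = 2: 6k + 1 = 13, prime.
k = 3: 6k + 1 = 19, prime.
k = 4: 6k + 1 = 25 = 5 × 5, composite.
So k = 4 is the smallest counterexample.

k = 4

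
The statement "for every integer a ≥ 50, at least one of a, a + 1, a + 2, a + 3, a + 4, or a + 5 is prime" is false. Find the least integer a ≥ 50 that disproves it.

a = 90

We need the least integer a ≥ 50 for which a, a + 1, a + 2, a + 3, a + 4, a + 5 are all composite.
The first 40 eligible values, up to a = 89, all satisfy the conclusion.
a = 90: 90 = 2 × 45; 91 = 7 × 13; 92 = 2 × 46; 93 = 3 × 31; 94 = 2 × 47; 95 = 5 × 19 — all composite.
Hence a = 90 is a counterexample.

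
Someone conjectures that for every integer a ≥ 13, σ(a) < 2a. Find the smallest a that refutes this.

a = 18

A counterexample is any integer a ≥ 13 such that the claim fails; we check each in order.
For a = 13, 14, 15, 16, 17 the conclusion holds.
a = 18: σ(18) = 39; 39 ≥ 36.
Hence a = 18 is a counterexample.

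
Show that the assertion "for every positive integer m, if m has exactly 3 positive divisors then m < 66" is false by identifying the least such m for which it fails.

We need the least positive integer m for which m has exactly 3 positive divisors but the claim fails.
The first 4 eligible values, up to m = 49, all satisfy the conclusion.
m = 121: τ(121) = 3; 121 ≥ 66.

m = 121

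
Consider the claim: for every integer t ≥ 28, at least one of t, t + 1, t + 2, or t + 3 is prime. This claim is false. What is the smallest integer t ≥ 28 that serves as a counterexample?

t = 32

We need the least integer t ≥ 28 for which t, t + 1, t + 2, t + 3 are all composite.
For t = 28, 29, 30, 31 the conclusion holds.
t = 32: 32 = 2 × 16; 33 = 3 × 11; 34 = 2 × 17; 35 = 5 × 7 — all composite.
Thus t = 32 disproves the claim, and no smaller t works.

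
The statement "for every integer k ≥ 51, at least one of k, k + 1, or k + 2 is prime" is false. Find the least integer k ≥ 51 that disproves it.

k = 54

For k = 51, 52, 53 the conclusion holds.
k = 54: 54 = 2 × 27; 55 = 5 × 11; 56 = 2 × 28 — all composite.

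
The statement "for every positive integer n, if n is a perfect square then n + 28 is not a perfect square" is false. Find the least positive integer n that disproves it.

n = 36

Check each positive integer n in order until n is a perfect square but n + 28 is a perfect square.
For n = 1, 4, 9, 16, 25 the conclusion holds.
n = 36: 36 = 6² and 36 + 28 = 64 = 8².
So n = 36 is the smallest counterexample.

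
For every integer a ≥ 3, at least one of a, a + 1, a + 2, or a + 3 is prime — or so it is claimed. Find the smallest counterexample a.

a = 24

We need the least integer a ≥ 3 for which a, a + 1, a + 2, a + 3 are all composite.
The first 21 eligible values, up to a = 23, all satisfy the conclusion.
a = 24: 24 = 2 × 12; 25 = 5 × 5; 26 = 2 × 13; 27 = 3 × 9 — all composite.
So a = 24 is the smallest counterexample.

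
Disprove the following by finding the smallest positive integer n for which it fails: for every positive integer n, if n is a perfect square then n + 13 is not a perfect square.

Check each positive integer n in order until n is a perfect square but n + 13 is a perfect square.
The first 5 eligible values, up to n = 25, all satisfy the conclusion.
n = 36: 36 = 6² and 36 + 13 = 49 = 7².
Thus n = 36 disproves the claim, and no smaller n works.

n = 36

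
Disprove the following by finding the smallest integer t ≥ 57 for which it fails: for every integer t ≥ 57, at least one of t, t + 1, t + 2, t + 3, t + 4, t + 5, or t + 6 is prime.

t = 90

The first 33 eligible values, up to t = 89, all satisfy the conclusion.
t = 90: 90 = 2 × 45; 91 = 7 × 13; 92 = 2 × 46; 93 = 3 × 31; 94 = 2 × 47; 95 = 5 × 19; 96 = 2 × 48 — all composite.
Thus t = 90 disproves the claim, and no smaller t works.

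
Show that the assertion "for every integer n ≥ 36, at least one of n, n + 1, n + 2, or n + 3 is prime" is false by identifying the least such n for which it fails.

n = 48

Check each integer n ≥ 36 in order until n, n + 1, n + 2, n + 3 are all composite.
For n = 36, 37, 38, 39, …, 45, 46, 47 the conclusion holds.
n = 48: 48 = 2 × 24; 49 = 7 × 7; 50 = 2 × 25; 51 = 3 × 17 — all composite.
Thus n = 48 disproves the claim, and no smaller n works.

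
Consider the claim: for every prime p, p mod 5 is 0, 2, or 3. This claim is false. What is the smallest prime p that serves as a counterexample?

Check each prime p in order until the claim fails.
For p = 2, 3, 5, 7 the conclusion holds.
p = 11: 11 mod 5 = 1 — not in {0, 2, 3}.

p = 11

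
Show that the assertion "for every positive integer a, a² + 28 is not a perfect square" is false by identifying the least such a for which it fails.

a = 6

The first 5 eligible values, up to a = 5, all satisfy the conclusion.
a = 6: 6² + 28 = 64 = 8², a perfect square.
Thus a = 6 disproves the claim, and no smaller a works.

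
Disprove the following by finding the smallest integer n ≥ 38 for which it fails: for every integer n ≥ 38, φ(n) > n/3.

A counterexample is any integer n ≥ 38 such that the claim fails; we check each in order.
For n = 38, 39, 40, 41 the conclusion holds.
n = 42: φ(42) = 12 and 42/3 = 14, so φ(42) ≤ 42/3.
So n = 42 is the smallest counterexample.

n = 42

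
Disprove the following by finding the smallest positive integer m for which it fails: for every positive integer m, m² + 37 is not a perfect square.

m = 18

A counterexample is any positive integer m such that m² + 37 is a perfect square; we check each in order.
The first 17 eligible values, up to m = 17, all satisfy the conclusion.
m = 18: 18² + 37 = 361 = 19², a perfect square.
Thus m = 18 disproves the claim, and no smaller m works.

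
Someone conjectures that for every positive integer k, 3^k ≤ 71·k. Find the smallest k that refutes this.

We need the least positive integer k for which 3^k > 71·k.
k = 1: 3^k = 3 and 71·k = 71, so 3 ≤ 71.
k = 2: 3^k = 9 and 71·k = 142, so 9 ≤ 142.
k = 3: 3^k = 27 and 71·k = 213, so 27 ≤ 213.
k = 4: 3^k = 81 and 71·k = 284, so 81 ≤ 284.
k = 5: 3^k = 243 and 71·k = 355, so 243 ≤ 355.
k = 6: 3^k = 729 and 71·k = 426, so 729 > 426.
Thus k = 6 disproves the claim, and no smaller k works.

k = 6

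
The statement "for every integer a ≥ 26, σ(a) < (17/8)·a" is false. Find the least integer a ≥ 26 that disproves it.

Check each integer a ≥ 26 in order until the claim fails.
The first 4 eligible values, up to a = 29, all satisfy the conclusion.
a = 30: σ(30) = 72; 72 ≥ 255/4.
So a = 30 is the smallest counterexample.

a = 30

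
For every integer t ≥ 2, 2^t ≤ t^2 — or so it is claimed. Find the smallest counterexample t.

t = 5

t = 2: 2^t = 4 and t^2 = 4, so 4 ≤ 4.
t = 3: 2^t = 8 and t^2 = 9, so 8 ≤ 9.
t = 4: 2^t = 16 and t^2 = 16, so 16 ≤ 16.
t = 5: 2^t = 32 and t^2 = 25, so 32 > 25.
So t = 5 is the smallest counterexample.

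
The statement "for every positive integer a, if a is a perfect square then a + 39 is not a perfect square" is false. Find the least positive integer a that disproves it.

a = 25

A counterexample is any positive integer a such that a is a perfect square but a + 39 is a perfect square; we check each in order.
a = 1: 1 + 39 = 40, not a perfect square.
a = 4: 4 + 39 = 43, not a perfect square.
a = 9: 9 + 39 = 48, not a perfect square.
a = 16: 16 + 39 = 55, not a perfect square.
a = 25: 25 = 5² and 25 + 39 = 64 = 8².
Hence a = 25 is a counterexample.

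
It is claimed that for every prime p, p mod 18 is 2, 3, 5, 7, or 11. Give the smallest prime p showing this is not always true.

p = 13

We need the least prime p for which the claim fails.
For p = 2, 3, 5, 7, 11 the conclusion holds.
p = 13: 13 mod 18 = 13 — not in {2, 3, 5, 7, 11}.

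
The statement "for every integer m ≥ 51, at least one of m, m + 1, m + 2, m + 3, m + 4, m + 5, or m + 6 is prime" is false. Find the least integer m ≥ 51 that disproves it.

The first 39 eligible values, up to m = 89, all satisfy the conclusion.
m = 90: 90 = 2 × 45; 91 = 7 × 13; 92 = 2 × 46; 93 = 3 × 31; 94 = 2 × 47; 95 = 5 × 19; 96 = 2 × 48 — all composite.

m = 90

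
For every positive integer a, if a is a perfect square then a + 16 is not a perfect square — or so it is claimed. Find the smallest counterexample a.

For a = 1, 4 the conclusion holds.
a = 9: 9 = 3² and 9 + 16 = 25 = 5².

a = 9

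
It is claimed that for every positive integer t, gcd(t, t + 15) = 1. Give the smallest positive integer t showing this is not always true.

Check each positive integer t in order until gcd(t, t + 15) > 1.
t = 1: gcd(1, 16) = 1.
t = 2: gcd(2, 17) = 1.
t = 3: gcd(3, 18) = 3.
Hence t = 3 is a counterexample.

t = 3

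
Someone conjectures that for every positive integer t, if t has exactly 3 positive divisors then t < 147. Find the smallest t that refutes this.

t = 169

We need the least positive integer t for which t has exactly 3 positive divisors but the claim fails.
t = 4: τ(4) = 3; 4 < 147.
t = 9: τ(9) = 3; 9 < 147.
t = 25: τ(25) = 3; 25 < 147.
t = 49: τ(49) = 3; 49 < 147.
t = 121: τ(121) = 3; 121 < 147.
t = 169: τ(169) = 3; 169 ≥ 147.
Thus t = 169 disproves the claim, and no smaller t works.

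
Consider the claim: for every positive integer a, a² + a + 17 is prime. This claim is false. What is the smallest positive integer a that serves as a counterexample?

Check each positive integer a in order until a² + a + 17 is not prime.
For a = 1, 2, 3, 4, …, 13, 14, 15 the conclusion holds.
a = 16: a² + a + 17 = 289 = 17 × 17, composite.

a = 16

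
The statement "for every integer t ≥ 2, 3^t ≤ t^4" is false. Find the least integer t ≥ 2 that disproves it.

t = 2: 3^t = 9 and t^4 = 16, so 9 ≤ 16.
t = 3: 3^t = 27 and t^4 = 81, so 27 ≤ 81.
t = 4: 3^t = 81 and t^4 = 256, so 81 ≤ 256.
t = 5: 3^t = 243 and t^4 = 625, so 243 ≤ 625.
t = 6: 3^t = 729 and t^4 = 1296, so 729 ≤ 1296.
t = 7: 3^t = 2187 and t^4 = 2401, so 2187 ≤ 2401.
t = 8: 3^t = 6561 and t^4 = 4096, so 6561 > 4096.
Hence t = 8 is a counterexample.

t = 8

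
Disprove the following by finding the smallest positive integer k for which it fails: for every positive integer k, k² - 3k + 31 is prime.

k = 4

Check each positive integer k in order until k² - 3k + 31 is not prime.
k = 1: k² - 3k + 31 = 29, prime.
k = 2: k² - 3k + 31 = 29, prime.
k = 3: k² - 3k + 31 = 31, prime.
k = 4: k² - 3k + 31 = 35 = 5 × 7, composite.
Thus k = 4 disproves the claim, and no smaller k works.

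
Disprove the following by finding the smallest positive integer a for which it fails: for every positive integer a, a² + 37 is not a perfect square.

a = 18

The first 17 eligible values, up to a = 17, all satisfy the conclusion.
a = 18: 18² + 37 = 361 = 19², a perfect square.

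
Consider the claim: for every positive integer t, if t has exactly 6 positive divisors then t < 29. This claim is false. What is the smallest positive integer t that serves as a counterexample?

We need the least positive integer t for which t has exactly 6 positive divisors but the claim fails.
The first 4 eligible values, up to t = 28, all satisfy the conclusion.
t = 32: τ(32) = 6; 32 ≥ 29.
So t = 32 is the smallest counterexample.

t = 32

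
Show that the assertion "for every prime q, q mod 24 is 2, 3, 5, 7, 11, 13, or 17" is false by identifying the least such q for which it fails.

q = 19

The first 7 eligible values, up to q = 17, all satisfy the conclusion.
q = 19: 19 mod 24 = 19 — not in {2, 3, 5, 7, 11, 13, 17}.
Hence q = 19 is a counterexample.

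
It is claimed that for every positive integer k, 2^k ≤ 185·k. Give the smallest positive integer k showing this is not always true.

Check each positive integer k in order until 2^k > 185·k.
For k = 1, 2, 3, 4, 5, 6, 7, 8, 9, 10 the conclusion holds.
k = 11: 2^k = 2048 and 185·k = 2035, so 2048 > 2035.

k = 11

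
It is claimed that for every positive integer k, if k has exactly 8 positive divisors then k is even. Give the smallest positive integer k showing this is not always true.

k = 105

The first 12 eligible values, up to k = 104, all satisfy the conclusion.
k = 105: divisors of 105: 1, 3, 5, 7, 15, 21, 35, 105; 105 is odd.
So k = 105 is the smallest counterexample.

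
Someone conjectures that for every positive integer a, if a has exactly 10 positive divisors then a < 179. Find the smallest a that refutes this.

a = 208

A counterexample is any positive integer a such that a has exactly 10 positive divisors but the claim fails; we check each in order.
a = 48: τ(48) = 10; 48 < 179.
a = 80: τ(80) = 10; 80 < 179.
a = 112: τ(112) = 10; 112 < 179.
a = 162: τ(162) = 10; 162 < 179.
a = 176: τ(176) = 10; 176 < 179.
a = 208: τ(208) = 10; 208 ≥ 179.
Hence a = 208 is a counterexample.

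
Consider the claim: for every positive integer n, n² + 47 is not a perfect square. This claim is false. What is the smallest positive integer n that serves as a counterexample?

The first 22 eligible values, up to n = 22, all satisfy the conclusion.
n = 23: 23² + 47 = 576 = 24², a perfect square.

n = 23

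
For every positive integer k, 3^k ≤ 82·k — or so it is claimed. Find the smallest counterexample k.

The first 5 eligible values, up to k = 5, all satisfy the conclusion.
k = 6: 3^k = 729 and 82·k = 492, so 729 > 492.
Thus k = 6 disproves the claim, and no smaller k works.

k = 6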